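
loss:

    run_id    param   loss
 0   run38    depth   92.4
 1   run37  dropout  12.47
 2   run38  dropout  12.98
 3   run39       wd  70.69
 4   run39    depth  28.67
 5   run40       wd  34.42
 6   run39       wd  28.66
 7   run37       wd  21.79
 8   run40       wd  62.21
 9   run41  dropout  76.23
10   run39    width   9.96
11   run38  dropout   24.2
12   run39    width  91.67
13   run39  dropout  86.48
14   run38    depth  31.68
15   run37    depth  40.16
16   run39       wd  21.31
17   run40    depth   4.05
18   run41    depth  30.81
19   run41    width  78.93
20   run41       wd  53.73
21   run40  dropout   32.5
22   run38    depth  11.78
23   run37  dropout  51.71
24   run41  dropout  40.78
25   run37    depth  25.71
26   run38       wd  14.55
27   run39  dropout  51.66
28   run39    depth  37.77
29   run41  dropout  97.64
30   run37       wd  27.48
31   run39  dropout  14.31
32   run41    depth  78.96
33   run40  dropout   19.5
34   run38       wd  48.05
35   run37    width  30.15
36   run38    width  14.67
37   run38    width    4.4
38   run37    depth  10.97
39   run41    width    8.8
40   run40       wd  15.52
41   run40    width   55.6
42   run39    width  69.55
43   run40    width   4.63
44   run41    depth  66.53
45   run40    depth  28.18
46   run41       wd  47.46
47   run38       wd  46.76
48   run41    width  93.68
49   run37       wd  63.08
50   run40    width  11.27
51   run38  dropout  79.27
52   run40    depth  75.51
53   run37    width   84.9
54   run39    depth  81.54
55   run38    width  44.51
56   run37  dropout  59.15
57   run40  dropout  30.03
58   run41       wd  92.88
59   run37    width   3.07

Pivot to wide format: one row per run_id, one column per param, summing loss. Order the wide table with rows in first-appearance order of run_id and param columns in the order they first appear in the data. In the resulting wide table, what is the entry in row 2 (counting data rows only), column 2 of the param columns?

With rows in first-appearance order of run_id, row 2 is run_id=run37. param columns in first-appearance order: depth, dropout, wd, width; column 2 is dropout.
Long rows with run_id=run37, param=dropout: 12.47 + 51.71 + 59.15 = 123.33.

123.33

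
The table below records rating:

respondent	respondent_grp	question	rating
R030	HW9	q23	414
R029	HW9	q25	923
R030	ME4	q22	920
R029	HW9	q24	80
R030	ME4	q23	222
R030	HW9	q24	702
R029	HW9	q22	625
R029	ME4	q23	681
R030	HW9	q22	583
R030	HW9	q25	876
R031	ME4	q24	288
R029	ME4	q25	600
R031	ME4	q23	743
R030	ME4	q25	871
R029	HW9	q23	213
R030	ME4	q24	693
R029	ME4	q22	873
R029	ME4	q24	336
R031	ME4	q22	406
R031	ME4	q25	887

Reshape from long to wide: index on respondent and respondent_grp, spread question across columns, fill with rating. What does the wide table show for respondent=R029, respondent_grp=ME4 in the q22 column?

Wide layout: rows indexed by respondent and respondent_grp, columns are the 4 distinct question values (q23, q25, q22, q24).
Cell (respondent=R029, respondent_grp=ME4, question=q22) draws from the long row where respondent=R029, respondent_grp=ME4 and question=q22, which has rating=873.

873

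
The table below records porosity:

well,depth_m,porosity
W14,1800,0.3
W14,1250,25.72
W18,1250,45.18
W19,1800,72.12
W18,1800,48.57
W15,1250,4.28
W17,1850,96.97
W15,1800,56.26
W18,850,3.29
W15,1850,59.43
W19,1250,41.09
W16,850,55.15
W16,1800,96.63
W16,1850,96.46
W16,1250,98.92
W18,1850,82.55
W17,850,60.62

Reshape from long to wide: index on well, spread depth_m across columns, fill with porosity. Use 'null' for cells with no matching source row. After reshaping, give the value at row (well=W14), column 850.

null

No long-format row has well=W14 and depth_m=850, so the cell is null.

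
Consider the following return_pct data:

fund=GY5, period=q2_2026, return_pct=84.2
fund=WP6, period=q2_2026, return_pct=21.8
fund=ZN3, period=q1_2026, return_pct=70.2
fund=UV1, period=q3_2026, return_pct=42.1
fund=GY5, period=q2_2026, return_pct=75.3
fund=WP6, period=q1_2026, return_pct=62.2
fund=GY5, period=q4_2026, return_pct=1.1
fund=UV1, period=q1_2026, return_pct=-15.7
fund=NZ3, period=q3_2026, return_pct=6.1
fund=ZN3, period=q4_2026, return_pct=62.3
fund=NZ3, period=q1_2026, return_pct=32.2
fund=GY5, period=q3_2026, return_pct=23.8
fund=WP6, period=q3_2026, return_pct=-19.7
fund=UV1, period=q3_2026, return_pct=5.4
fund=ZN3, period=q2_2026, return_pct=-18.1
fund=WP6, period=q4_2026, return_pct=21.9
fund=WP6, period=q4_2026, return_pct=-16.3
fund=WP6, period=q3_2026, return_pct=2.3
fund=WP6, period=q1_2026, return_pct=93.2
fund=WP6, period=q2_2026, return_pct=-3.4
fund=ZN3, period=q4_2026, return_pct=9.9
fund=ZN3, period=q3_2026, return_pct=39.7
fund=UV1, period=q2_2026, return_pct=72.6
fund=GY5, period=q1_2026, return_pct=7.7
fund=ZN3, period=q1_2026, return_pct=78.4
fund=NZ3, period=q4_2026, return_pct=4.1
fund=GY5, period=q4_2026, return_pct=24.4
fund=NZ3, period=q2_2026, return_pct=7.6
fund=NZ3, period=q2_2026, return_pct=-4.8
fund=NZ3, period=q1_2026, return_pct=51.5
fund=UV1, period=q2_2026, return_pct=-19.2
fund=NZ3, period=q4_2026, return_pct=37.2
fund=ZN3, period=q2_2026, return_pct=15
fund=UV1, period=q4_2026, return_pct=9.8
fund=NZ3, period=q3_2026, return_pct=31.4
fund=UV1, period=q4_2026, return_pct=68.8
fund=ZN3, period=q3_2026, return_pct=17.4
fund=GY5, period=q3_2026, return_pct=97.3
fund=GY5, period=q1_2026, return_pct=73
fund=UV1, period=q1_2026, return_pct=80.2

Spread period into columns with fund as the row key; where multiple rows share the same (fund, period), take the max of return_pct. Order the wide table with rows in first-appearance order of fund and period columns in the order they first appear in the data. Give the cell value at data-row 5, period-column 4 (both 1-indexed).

With rows in first-appearance order of fund, row 5 is fund=NZ3. period columns in first-appearance order: q2_2026, q1_2026, q3_2026, q4_2026; column 4 is q4_2026.
Long rows with fund=NZ3, period=q4_2026: max(4.1, 37.2) = 37.2.

37.2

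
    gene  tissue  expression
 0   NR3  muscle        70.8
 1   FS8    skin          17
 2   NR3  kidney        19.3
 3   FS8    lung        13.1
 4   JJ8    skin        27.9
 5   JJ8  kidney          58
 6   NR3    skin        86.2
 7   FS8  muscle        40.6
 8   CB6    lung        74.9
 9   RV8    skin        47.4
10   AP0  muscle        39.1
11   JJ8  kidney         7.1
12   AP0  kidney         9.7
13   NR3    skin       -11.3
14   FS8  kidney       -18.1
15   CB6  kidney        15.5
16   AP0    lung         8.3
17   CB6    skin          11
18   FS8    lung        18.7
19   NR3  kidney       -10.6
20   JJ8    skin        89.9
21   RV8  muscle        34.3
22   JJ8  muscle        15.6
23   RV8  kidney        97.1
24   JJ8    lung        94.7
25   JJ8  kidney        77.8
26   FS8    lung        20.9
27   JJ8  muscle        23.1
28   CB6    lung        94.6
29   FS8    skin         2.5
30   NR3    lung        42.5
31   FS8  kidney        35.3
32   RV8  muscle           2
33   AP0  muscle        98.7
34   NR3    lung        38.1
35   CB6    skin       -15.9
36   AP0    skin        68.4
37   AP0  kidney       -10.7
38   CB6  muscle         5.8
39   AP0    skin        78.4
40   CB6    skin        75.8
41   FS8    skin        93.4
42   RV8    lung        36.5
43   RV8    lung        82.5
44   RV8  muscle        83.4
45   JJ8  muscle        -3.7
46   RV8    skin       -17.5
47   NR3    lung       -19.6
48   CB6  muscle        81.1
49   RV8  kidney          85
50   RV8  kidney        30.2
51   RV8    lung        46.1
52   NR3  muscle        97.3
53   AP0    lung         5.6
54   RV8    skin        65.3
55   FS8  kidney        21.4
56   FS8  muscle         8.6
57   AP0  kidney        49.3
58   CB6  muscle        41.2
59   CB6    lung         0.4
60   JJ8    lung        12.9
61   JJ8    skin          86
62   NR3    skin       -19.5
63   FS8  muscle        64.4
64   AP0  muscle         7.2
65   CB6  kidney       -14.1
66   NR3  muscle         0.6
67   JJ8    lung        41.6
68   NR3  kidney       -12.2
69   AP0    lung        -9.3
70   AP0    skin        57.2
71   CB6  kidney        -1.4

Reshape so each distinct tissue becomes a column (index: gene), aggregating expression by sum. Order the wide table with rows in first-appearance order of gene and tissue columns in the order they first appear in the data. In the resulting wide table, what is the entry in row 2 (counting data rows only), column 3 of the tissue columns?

38.6

With rows in first-appearance order of gene, row 2 is gene=FS8. tissue columns in first-appearance order: muscle, skin, kidney, lung; column 3 is kidney.
Long rows with gene=FS8, tissue=kidney: -18.1 + 35.3 + 21.4 = 38.6.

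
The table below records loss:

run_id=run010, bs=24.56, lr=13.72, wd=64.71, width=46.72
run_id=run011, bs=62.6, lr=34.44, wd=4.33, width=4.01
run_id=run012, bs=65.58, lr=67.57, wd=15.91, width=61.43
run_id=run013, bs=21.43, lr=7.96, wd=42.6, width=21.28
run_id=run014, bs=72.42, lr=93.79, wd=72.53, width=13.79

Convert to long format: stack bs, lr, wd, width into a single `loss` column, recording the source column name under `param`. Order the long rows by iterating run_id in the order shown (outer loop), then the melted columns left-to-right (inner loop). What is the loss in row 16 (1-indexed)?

21.28

20 rows total (5 × 4). Row 16: index ⌊(16-1)/4⌋ = 3 into run_id → run013; (16-1) mod 4 = 3 into the melted columns → width.
So row 16 is (run013, width, 21.28); loss = 21.28.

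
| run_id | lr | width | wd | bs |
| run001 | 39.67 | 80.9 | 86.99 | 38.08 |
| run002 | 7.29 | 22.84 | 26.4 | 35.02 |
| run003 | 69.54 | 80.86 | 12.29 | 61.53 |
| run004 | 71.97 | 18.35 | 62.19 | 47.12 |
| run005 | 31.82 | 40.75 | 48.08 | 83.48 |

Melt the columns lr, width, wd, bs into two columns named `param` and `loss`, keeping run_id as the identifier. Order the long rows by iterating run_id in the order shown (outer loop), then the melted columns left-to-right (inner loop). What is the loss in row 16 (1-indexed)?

47.12

20 rows total (5 × 4). Row 16: index ⌊(16-1)/4⌋ = 3 into run_id → run004; (16-1) mod 4 = 3 into the melted columns → bs.
So row 16 is (run004, bs, 47.12); loss = 47.12.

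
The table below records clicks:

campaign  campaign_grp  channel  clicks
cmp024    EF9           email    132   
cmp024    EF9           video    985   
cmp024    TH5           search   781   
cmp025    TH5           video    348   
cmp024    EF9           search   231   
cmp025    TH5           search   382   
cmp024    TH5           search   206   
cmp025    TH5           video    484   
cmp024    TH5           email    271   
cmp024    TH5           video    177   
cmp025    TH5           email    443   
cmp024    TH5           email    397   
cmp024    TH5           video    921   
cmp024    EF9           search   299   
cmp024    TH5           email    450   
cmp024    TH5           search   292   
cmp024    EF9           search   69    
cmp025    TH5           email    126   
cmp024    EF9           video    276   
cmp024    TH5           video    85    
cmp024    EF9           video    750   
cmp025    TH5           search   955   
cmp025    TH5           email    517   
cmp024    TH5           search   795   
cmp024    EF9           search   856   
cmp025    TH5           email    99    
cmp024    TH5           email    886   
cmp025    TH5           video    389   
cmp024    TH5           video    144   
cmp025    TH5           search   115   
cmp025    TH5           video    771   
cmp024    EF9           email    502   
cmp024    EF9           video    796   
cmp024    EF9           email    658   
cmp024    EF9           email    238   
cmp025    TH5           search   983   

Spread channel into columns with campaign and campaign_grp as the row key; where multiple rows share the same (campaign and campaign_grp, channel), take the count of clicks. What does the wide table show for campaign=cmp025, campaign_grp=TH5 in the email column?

Rows with campaign=cmp025, campaign_grp=TH5 and channel=email: clicks values are 443, 126, 517, 99.
4 rows match — count = 4.

4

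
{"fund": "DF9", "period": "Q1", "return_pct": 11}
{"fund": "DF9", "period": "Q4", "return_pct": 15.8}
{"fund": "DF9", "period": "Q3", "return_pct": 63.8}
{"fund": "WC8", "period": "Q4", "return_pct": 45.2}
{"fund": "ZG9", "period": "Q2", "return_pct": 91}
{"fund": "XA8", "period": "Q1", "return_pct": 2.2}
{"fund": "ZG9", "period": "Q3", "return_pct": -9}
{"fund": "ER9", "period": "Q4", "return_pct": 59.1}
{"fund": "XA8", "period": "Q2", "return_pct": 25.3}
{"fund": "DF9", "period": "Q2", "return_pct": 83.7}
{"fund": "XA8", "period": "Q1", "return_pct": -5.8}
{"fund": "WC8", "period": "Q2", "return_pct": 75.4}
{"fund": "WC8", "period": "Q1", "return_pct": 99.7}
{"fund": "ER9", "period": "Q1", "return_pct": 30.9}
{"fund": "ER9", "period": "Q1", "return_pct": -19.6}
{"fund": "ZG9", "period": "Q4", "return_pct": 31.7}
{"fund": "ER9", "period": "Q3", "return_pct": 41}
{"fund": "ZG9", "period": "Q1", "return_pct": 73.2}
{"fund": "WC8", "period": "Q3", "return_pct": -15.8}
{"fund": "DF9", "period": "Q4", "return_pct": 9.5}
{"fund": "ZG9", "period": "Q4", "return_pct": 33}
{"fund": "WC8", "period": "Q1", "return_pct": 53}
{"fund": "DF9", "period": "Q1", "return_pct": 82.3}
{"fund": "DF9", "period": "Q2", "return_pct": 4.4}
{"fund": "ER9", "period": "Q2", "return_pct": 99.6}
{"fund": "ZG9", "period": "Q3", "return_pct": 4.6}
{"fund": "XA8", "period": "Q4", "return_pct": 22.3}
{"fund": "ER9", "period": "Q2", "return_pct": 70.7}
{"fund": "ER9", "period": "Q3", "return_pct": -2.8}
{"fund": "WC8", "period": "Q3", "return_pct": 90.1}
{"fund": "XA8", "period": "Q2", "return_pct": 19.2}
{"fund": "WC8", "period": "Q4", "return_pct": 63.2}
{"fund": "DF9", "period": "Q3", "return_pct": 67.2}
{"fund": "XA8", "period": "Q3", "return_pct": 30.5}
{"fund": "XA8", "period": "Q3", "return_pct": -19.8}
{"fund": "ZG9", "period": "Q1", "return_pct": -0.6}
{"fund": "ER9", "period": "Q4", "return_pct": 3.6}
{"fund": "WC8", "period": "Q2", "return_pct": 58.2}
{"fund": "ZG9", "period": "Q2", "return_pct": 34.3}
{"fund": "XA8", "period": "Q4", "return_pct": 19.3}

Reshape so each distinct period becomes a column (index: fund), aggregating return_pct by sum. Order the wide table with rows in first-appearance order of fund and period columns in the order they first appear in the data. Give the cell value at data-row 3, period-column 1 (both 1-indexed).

With rows in first-appearance order of fund, row 3 is fund=ZG9. period columns in first-appearance order: Q1, Q4, Q3, Q2; column 1 is Q1.
Long rows with fund=ZG9, period=Q1: 73.2 + -0.6 = 72.6.

72.6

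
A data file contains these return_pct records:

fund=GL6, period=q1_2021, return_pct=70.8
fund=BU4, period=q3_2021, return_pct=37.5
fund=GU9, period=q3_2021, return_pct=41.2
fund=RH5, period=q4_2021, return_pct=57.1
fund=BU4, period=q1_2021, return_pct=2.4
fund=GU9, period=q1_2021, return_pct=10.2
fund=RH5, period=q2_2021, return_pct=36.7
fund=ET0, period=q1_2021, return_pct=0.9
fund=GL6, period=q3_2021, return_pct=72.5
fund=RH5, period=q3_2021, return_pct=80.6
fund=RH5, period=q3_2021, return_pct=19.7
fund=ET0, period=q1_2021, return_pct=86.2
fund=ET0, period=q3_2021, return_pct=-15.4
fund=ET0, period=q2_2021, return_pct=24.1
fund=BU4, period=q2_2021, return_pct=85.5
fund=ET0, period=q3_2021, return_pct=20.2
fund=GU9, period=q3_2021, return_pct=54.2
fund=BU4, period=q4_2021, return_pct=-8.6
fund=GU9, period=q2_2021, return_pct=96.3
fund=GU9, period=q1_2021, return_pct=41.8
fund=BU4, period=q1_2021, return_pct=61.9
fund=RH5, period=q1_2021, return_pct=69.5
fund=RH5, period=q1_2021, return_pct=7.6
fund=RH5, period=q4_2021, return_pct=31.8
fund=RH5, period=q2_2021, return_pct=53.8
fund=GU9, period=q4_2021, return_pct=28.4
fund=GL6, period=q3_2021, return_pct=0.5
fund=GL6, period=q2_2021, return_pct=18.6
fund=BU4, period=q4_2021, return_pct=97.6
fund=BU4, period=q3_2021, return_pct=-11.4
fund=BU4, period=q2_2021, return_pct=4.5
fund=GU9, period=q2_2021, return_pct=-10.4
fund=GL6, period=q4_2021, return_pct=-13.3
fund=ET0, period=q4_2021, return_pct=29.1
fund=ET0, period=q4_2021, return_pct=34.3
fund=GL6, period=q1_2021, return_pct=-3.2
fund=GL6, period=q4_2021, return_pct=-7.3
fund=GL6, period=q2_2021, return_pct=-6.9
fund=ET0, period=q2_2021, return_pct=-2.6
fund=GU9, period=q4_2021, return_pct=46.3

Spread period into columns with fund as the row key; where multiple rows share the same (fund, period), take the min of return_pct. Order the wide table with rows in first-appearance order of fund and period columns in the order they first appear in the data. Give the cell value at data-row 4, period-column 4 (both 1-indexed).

With rows in first-appearance order of fund, row 4 is fund=RH5. period columns in first-appearance order: q1_2021, q3_2021, q4_2021, q2_2021; column 4 is q2_2021.
Long rows with fund=RH5, period=q2_2021: min(36.7, 53.8) = 36.7.

36.7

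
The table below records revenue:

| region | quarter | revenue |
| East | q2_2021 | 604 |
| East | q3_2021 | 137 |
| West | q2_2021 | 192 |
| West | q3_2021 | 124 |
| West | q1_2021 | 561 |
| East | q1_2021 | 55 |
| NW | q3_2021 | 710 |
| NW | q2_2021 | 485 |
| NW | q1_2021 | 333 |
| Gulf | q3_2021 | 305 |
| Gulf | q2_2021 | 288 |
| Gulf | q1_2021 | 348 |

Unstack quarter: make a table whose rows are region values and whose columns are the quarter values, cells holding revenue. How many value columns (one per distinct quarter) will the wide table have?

3

3 distinct quarter values: q1_2021, q2_2021, q3_2021.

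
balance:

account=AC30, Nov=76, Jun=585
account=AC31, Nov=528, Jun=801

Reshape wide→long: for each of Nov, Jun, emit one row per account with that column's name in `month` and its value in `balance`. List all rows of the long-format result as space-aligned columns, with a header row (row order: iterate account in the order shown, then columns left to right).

account  month  balance
AC30     Nov    76     
AC30     Jun    585    
AC31     Nov    528    
AC31     Jun    801    

Each (account, column) pair becomes one row: 2 × 2 = 4 rows.
For example, (AC30, Nov) → balance=76.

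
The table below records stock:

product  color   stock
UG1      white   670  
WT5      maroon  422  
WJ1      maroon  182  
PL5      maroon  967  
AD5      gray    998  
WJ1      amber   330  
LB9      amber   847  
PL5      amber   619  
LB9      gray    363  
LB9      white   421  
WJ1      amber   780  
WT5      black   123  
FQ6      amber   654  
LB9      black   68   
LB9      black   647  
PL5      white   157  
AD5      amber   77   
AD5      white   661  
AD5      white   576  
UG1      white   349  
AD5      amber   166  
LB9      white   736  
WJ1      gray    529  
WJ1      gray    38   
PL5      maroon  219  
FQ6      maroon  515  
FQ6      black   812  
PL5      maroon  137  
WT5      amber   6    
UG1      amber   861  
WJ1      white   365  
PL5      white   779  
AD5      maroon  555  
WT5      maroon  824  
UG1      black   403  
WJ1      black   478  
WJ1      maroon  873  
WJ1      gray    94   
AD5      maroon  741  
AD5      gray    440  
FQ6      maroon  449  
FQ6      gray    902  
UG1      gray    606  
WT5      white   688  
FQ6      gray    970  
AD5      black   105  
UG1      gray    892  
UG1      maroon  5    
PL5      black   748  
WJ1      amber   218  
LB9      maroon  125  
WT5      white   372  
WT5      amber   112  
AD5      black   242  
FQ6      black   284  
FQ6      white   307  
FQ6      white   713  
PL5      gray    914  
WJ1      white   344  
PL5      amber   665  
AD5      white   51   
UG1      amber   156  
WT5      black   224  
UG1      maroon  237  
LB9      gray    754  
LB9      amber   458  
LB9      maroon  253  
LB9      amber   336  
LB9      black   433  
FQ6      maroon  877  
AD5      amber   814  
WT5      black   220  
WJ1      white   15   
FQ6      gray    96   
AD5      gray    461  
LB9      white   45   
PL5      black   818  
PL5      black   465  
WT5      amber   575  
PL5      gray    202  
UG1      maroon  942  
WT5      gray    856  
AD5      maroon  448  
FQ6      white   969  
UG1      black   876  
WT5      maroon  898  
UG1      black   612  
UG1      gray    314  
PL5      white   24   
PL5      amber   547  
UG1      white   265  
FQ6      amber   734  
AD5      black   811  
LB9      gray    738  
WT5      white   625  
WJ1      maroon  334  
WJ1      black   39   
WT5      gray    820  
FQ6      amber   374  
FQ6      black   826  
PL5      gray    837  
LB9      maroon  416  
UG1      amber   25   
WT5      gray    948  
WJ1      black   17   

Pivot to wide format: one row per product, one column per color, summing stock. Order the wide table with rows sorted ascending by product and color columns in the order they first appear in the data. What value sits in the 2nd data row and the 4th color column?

With rows sorted ascending by product, row 2 is product=FQ6. color columns in first-appearance order: white, maroon, gray, amber, black; column 4 is amber.
Long rows with product=FQ6, color=amber: 654 + 734 + 374 = 1762.

1762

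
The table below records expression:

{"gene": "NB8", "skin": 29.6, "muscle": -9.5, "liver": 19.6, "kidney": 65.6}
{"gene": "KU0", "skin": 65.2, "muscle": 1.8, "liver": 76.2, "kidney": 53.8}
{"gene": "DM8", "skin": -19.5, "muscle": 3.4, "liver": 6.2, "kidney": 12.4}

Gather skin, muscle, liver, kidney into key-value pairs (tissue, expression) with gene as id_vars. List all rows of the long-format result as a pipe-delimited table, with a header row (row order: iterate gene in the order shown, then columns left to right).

Each (gene, column) pair becomes one row: 3 × 4 = 12 rows.
For example, (NB8, skin) → expression=29.6.

| gene | tissue | expression |
| NB8 | skin | 29.6 |
| NB8 | muscle | -9.5 |
| NB8 | liver | 19.6 |
| NB8 | kidney | 65.6 |
| KU0 | skin | 65.2 |
| KU0 | muscle | 1.8 |
| KU0 | liver | 76.2 |
| KU0 | kidney | 53.8 |
| DM8 | skin | -19.5 |
| DM8 | muscle | 3.4 |
| DM8 | liver | 6.2 |
| DM8 | kidney | 12.4 |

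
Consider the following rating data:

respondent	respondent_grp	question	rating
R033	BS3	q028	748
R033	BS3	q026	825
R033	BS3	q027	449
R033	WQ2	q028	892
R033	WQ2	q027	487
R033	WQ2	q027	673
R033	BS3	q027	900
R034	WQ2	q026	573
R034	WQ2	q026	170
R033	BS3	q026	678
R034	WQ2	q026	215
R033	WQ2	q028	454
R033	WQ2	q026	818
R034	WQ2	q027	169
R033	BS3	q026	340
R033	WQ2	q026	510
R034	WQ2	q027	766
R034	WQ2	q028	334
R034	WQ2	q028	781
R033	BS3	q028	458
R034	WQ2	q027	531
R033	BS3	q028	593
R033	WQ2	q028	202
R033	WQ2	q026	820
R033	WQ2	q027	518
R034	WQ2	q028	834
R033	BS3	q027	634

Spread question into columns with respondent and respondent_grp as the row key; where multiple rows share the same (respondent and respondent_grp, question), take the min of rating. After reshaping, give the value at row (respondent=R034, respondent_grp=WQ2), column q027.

169

Rows with respondent=R034, respondent_grp=WQ2 and question=q027: rating values are 169, 766, 531.
min(169, 766, 531) = 169.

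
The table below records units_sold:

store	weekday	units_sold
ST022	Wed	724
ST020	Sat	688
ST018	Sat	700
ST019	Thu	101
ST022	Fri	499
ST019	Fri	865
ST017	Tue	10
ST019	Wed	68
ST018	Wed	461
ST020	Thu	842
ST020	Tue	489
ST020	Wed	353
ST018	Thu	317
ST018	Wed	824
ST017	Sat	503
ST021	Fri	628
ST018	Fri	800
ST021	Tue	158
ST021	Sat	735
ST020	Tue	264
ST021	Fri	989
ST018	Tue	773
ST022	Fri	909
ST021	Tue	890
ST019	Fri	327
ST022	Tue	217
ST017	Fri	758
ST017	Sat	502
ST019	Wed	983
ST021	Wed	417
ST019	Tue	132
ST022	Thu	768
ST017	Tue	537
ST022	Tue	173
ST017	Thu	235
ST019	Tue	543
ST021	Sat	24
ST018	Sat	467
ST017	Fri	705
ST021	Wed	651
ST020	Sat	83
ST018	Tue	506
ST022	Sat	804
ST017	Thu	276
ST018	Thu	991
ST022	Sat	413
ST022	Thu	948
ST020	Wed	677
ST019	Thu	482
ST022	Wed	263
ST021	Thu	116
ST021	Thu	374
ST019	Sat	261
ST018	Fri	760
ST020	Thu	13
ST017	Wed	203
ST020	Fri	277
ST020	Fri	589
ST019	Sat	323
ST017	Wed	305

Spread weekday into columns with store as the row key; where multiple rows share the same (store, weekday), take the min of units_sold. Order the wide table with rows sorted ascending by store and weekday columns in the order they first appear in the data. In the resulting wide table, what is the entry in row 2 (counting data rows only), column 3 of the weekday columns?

With rows sorted ascending by store, row 2 is store=ST018. weekday columns in first-appearance order: Wed, Sat, Thu, Fri, Tue; column 3 is Thu.
Long rows with store=ST018, weekday=Thu: min(317, 991) = 317.

317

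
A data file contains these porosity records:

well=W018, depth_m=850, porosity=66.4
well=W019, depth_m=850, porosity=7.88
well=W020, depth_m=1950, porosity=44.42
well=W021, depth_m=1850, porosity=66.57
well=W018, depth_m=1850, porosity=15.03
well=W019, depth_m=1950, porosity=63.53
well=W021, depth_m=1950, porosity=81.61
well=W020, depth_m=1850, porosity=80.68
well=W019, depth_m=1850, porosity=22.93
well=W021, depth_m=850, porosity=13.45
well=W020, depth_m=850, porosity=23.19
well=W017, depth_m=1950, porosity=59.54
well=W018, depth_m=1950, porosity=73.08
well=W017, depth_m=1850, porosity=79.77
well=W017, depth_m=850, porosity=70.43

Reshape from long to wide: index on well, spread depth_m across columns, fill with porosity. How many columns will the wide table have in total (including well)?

1 column for well plus 3 distinct depth_m values → 4 columns.

4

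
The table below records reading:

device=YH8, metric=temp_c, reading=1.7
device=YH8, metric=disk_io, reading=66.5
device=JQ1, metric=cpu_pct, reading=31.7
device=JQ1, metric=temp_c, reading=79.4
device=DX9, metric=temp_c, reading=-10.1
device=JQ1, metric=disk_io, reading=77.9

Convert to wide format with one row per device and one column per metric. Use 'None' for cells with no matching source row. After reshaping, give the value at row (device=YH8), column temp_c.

1.7

The long row with device=YH8, metric=temp_c has reading=1.7.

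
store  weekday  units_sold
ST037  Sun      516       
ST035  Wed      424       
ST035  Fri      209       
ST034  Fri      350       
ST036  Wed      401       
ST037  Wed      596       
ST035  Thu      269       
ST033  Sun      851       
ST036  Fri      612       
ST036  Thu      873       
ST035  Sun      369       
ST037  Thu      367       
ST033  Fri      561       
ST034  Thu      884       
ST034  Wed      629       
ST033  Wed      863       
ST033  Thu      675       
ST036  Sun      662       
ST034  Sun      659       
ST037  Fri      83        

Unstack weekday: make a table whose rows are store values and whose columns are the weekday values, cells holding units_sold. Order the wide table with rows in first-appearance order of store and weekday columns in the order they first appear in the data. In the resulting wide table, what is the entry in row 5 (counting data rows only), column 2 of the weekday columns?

With rows in first-appearance order of store, row 5 is store=ST033. weekday columns in first-appearance order: Sun, Wed, Fri, Thu; column 2 is Wed.
Long rows with store=ST033, weekday=Wed: units_sold = 863.

863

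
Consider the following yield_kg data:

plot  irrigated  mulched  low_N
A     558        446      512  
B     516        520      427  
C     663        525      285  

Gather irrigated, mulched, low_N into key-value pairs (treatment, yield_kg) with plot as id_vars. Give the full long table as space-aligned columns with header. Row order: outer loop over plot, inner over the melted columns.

plot  treatment  yield_kg
A     irrigated  558     
A     mulched    446     
A     low_N      512     
B     irrigated  516     
B     mulched    520     
B     low_N      427     
C     irrigated  663     
C     mulched    525     
C     low_N      285     

Each (plot, column) pair becomes one row: 3 × 3 = 9 rows.
For example, (A, irrigated) → yield_kg=558.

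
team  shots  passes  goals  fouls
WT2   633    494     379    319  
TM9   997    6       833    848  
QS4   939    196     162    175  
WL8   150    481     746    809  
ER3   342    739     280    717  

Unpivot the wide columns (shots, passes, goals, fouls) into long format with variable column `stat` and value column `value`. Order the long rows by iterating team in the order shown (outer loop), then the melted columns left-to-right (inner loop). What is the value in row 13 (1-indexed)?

150

20 rows total (5 × 4). Row 13: index ⌊(13-1)/4⌋ = 3 into team → WL8; (13-1) mod 4 = 0 into the melted columns → shots.
So row 13 is (WL8, shots, 150); value = 150.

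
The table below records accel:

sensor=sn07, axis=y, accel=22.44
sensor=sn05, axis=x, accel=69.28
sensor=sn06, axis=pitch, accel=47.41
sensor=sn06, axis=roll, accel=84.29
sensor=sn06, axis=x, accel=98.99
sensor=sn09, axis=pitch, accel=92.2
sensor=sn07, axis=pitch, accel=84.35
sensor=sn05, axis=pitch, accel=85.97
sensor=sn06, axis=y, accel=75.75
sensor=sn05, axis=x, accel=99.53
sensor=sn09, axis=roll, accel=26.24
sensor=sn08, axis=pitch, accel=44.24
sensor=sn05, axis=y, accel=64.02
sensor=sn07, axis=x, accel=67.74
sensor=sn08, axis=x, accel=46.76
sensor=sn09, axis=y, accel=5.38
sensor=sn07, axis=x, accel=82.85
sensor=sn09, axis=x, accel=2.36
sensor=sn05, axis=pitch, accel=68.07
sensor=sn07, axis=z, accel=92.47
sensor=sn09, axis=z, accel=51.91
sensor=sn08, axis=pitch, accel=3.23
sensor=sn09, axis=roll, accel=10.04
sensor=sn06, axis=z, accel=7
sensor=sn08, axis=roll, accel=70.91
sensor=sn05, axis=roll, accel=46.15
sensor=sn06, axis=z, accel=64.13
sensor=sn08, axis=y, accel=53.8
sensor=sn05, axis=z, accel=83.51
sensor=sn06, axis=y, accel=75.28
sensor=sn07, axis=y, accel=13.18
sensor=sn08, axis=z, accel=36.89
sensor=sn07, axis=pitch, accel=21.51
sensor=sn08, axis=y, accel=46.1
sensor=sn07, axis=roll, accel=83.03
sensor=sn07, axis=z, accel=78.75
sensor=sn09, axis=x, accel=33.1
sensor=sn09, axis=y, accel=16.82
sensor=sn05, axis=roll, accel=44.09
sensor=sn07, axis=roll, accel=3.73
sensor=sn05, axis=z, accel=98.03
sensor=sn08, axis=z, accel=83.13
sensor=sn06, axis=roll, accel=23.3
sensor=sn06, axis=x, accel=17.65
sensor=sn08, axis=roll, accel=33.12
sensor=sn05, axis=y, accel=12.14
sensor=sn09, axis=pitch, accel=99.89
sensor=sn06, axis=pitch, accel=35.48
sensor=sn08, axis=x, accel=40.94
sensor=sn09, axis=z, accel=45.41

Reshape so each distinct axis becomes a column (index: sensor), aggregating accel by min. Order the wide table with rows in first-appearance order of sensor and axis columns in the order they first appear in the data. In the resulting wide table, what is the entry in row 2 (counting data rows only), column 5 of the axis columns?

With rows in first-appearance order of sensor, row 2 is sensor=sn05. axis columns in first-appearance order: y, x, pitch, roll, z; column 5 is z.
Long rows with sensor=sn05, axis=z: min(83.51, 98.03) = 83.51.

83.51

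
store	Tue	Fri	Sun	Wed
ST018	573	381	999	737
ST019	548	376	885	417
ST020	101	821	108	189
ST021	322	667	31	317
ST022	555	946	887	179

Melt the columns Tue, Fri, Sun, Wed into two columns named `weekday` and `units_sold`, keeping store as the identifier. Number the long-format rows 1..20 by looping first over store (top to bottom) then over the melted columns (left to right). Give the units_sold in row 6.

376

20 rows total (5 × 4). Row 6: index ⌊(6-1)/4⌋ = 1 into store → ST019; (6-1) mod 4 = 1 into the melted columns → Fri.
So row 6 is (ST019, Fri, 376); units_sold = 376.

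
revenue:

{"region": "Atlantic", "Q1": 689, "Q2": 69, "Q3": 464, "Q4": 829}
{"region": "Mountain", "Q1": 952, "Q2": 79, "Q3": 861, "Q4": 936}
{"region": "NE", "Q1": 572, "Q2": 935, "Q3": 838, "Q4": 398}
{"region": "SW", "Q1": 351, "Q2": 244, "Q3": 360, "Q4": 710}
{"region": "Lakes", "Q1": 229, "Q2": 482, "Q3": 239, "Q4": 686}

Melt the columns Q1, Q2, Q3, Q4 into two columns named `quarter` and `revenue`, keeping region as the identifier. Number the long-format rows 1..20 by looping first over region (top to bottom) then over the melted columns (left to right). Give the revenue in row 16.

710

20 rows total (5 × 4). Row 16: index ⌊(16-1)/4⌋ = 3 into region → SW; (16-1) mod 4 = 3 into the melted columns → Q4.
So row 16 is (SW, Q4, 710); revenue = 710.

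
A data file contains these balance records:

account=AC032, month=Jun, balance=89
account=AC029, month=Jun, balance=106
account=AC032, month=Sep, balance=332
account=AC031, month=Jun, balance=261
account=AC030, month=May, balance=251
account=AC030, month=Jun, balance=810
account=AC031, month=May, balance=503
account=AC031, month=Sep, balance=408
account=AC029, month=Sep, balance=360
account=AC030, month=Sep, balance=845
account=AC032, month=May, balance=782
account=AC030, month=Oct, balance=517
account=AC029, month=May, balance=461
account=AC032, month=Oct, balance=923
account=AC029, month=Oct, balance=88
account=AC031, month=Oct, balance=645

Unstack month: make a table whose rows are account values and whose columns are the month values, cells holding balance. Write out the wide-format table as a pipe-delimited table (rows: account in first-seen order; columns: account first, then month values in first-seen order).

Columns: account plus the 4 distinct month values (Jun, Sep, May, Oct).
For example, row AC032 column Jun takes balance=89 from the long row (AC032, Jun).

| account | Jun | Sep | May | Oct |
| AC032 | 89 | 332 | 782 | 923 |
| AC029 | 106 | 360 | 461 | 88 |
| AC031 | 261 | 408 | 503 | 645 |
| AC030 | 810 | 845 | 251 | 517 |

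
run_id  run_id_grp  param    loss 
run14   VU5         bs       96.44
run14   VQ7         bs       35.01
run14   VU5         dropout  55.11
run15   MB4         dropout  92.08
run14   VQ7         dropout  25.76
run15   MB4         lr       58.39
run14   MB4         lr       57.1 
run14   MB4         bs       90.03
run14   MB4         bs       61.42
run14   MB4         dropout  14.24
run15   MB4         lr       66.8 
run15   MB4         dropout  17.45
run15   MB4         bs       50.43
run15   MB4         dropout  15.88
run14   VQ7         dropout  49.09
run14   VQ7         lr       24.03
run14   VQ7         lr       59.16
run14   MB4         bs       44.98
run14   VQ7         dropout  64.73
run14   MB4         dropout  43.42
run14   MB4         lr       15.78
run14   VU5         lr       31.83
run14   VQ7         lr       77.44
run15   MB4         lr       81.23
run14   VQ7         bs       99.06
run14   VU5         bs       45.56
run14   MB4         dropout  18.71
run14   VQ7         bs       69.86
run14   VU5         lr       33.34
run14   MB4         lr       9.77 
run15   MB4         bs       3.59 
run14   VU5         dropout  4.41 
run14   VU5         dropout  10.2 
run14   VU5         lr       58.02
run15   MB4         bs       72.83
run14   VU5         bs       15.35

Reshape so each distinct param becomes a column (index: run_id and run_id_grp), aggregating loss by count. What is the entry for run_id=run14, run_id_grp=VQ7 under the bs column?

3

Rows with run_id=run14, run_id_grp=VQ7 and param=bs: loss values are 35.01, 99.06, 69.86.
3 rows match — count = 3.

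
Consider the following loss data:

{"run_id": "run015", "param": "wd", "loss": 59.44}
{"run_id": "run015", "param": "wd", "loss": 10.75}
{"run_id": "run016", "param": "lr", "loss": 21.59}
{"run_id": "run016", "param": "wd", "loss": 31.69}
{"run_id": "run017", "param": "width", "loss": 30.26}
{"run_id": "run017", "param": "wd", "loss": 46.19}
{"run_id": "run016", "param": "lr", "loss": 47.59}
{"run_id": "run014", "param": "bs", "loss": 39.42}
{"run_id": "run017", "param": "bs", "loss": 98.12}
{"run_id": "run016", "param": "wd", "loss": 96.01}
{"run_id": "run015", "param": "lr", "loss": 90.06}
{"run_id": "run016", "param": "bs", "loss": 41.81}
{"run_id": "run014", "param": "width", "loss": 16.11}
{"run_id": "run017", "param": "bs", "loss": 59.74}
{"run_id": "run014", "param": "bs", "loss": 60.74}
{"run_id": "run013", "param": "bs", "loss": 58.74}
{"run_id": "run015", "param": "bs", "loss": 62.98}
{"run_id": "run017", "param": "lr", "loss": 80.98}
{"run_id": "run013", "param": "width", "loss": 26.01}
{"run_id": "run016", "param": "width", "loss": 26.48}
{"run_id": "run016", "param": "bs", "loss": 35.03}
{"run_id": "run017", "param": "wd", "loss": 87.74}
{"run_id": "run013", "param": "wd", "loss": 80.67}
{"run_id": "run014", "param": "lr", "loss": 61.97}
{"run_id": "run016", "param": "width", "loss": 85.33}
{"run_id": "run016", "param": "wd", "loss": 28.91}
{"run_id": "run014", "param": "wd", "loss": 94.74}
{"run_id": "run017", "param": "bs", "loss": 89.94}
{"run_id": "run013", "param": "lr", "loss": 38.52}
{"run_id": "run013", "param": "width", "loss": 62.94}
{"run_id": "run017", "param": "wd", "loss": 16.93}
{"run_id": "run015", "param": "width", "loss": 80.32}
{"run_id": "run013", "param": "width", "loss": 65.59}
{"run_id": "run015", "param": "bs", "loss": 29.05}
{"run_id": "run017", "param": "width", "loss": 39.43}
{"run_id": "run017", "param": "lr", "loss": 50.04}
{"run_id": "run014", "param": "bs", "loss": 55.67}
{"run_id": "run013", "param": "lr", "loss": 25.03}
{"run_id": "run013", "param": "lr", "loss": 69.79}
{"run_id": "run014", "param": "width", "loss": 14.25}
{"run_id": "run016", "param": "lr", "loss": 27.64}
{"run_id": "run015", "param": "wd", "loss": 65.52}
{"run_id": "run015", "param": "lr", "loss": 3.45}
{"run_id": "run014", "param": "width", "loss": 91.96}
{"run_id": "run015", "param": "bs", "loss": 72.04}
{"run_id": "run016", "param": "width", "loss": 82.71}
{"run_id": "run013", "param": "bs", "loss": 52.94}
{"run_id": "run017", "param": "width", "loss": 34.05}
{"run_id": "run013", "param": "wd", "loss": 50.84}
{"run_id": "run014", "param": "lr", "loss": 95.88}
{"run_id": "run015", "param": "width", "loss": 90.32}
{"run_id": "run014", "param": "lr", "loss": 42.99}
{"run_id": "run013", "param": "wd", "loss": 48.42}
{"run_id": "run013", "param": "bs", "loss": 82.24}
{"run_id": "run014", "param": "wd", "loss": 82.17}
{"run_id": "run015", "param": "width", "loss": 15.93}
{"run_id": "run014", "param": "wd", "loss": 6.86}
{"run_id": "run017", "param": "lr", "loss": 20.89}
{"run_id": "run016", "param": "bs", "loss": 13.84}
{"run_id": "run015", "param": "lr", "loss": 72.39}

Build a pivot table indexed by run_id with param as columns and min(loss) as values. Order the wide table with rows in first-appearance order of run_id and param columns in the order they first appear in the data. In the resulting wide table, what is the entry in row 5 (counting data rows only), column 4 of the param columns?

With rows in first-appearance order of run_id, row 5 is run_id=run013. param columns in first-appearance order: wd, lr, width, bs; column 4 is bs.
Long rows with run_id=run013, param=bs: min(58.74, 52.94, 82.24) = 52.94.

52.94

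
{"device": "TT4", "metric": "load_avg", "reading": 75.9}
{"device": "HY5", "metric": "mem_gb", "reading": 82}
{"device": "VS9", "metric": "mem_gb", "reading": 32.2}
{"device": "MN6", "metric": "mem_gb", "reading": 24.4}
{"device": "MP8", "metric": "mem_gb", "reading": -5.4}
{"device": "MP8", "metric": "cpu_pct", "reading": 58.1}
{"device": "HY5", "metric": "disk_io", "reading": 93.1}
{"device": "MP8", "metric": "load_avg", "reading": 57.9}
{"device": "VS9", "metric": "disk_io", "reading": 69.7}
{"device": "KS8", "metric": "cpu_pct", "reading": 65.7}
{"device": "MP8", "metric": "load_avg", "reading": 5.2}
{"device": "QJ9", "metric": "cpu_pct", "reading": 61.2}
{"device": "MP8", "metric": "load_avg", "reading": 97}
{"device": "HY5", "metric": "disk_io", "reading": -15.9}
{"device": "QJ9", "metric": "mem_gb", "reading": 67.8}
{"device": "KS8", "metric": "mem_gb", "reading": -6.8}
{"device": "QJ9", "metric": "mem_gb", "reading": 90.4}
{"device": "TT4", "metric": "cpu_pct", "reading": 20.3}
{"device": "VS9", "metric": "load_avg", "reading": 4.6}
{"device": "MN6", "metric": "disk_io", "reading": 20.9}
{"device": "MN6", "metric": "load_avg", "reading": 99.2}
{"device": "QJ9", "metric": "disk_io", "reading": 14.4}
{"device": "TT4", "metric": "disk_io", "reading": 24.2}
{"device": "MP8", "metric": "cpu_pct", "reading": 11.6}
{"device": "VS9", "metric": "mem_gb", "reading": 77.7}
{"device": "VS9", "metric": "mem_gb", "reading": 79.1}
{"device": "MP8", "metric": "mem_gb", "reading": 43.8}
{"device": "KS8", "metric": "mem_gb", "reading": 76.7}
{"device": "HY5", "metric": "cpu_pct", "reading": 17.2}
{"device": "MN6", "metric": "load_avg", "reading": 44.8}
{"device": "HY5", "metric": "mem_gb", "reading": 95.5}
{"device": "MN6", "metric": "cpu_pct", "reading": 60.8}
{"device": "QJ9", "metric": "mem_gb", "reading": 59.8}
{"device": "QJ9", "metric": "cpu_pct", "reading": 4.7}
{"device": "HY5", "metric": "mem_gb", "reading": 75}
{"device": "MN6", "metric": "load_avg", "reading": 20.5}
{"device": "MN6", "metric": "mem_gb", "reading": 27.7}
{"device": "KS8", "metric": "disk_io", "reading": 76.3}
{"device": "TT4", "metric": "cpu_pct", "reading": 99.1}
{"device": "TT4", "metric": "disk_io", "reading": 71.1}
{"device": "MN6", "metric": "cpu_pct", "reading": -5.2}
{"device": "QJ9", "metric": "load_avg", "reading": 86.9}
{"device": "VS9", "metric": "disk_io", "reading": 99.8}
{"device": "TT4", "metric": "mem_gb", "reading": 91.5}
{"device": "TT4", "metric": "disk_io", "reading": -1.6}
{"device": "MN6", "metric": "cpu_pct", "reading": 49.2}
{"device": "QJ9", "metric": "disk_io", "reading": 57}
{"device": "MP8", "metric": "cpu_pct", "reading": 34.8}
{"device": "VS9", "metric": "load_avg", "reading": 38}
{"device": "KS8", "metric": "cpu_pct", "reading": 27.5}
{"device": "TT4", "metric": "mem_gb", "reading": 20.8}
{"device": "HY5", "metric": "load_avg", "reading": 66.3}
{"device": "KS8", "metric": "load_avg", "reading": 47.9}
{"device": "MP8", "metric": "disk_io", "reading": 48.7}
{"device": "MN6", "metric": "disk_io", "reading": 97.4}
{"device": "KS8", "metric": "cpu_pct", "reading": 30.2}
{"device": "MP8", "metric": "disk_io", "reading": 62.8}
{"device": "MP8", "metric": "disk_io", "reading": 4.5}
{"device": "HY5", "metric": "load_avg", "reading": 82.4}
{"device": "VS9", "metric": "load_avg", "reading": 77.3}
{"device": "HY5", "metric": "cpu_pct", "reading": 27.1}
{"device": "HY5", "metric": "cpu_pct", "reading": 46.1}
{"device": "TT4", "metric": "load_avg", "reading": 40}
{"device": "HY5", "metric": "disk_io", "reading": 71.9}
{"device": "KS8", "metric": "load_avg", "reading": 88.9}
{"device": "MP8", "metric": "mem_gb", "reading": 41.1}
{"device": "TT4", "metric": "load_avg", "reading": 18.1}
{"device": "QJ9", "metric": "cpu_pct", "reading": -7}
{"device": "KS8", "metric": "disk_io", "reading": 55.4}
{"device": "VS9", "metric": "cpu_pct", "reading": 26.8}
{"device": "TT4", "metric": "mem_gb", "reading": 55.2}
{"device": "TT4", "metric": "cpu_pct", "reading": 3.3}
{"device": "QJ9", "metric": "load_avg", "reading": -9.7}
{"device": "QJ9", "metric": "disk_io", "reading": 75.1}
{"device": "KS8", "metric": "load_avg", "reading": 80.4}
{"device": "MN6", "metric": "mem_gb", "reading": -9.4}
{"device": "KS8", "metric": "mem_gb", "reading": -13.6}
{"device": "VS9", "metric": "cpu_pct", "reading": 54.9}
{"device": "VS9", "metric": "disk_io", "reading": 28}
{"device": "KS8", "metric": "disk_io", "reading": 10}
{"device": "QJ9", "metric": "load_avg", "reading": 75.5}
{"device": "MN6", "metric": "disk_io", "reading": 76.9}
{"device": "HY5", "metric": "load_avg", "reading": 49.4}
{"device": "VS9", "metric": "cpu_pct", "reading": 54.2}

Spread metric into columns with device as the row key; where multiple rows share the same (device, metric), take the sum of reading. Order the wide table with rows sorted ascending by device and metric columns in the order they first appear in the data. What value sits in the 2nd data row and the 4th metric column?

141.7

With rows sorted ascending by device, row 2 is device=KS8. metric columns in first-appearance order: load_avg, mem_gb, cpu_pct, disk_io; column 4 is disk_io.
Long rows with device=KS8, metric=disk_io: 76.3 + 55.4 + 10 = 141.7.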